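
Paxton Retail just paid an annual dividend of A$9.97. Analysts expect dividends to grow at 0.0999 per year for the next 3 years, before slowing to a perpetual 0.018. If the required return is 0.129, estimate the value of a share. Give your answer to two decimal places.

Two-stage DDM. Project D₁…D_3 at 0.0999, terminal growth 0.018, discount at r = 0.129.
D_1 = 10.9660
D_2 = 12.0615
D_3 = 13.2665
Terminal value at t=3: TV = D_4/(r−g) = 13.5052/(0.129−0.018) = 121.6689
P₀ = 10.9660/(1+0.129)^1 + 12.0615/(1+0.129)^2 + 13.2665/(1+0.129)^3 + 121.6689/(1+0.129)^3 = 112.9414

A$112.94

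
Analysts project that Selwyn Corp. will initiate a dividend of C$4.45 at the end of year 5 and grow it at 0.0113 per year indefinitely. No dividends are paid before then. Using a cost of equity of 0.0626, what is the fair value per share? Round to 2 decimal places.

Deferred-dividend DDM. At t=4 the remaining stream is a growing perpetuity with first payment D_5 = 4.45.
V_4 = D_5/(r−g) = 4.45/(0.0626−0.0113) = 86.7446
P₀ = V_4/(1+r)^4 = 86.7446/(1+0.0626)^4 = 68.0399

C$68.04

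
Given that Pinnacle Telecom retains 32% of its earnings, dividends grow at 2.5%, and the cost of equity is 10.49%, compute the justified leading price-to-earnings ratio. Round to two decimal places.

Payout ratio b = 1 − 0.32 = 0.68.
Justified leading P/E = b/(r−g) = 0.68/(0.1049−0.025) = 8.5106

8.51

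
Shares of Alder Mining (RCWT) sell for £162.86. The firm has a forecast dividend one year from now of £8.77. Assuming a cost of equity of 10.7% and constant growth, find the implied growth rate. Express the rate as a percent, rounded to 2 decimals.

From P₀ = D₁/(r − g), the implied growth is g = r − D₁/P₀.
g = 0.107 − 8.77/162.86 = 0.107 − 0.05385 = 0.05315

5.32%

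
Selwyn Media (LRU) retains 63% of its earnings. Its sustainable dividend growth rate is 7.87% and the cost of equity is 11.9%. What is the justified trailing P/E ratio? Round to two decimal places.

9.90

Payout ratio b = 1 − 0.63 = 0.37.
Justified trailing P/E = b(1+g)/(r−g) = 0.37×(1+0.0787)/(0.119−0.0787) = 9.9037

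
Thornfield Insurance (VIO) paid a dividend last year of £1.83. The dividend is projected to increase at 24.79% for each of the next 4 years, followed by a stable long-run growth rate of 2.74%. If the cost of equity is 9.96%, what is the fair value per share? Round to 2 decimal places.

£53.34

Two-stage DDM. Project D₁…D_4 at 0.2479, terminal growth 0.0274, discount at r = 0.0996.
D_1 = 2.2837
D_2 = 2.8498
D_3 = 3.5562
D_4 = 4.4378
Terminal value at t=4: TV = D_5/(r−g) = 4.5594/(0.0996−0.0274) = 63.1499
P₀ = 2.2837/(1+0.0996)^1 + 2.8498/(1+0.0996)^2 + 3.5562/(1+0.0996)^3 + 4.4378/(1+0.0996)^4 + 63.1499/(1+0.0996)^4 = 53.3390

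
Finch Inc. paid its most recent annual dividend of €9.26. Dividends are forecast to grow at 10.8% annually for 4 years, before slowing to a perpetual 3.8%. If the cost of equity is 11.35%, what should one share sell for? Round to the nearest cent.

€161.40

Two-stage DDM. Project D₁…D_4 at 0.108, terminal growth 0.038, discount at r = 0.1135.
D_1 = 10.2601
D_2 = 11.3682
D_3 = 12.5959
D_4 = 13.9563
Terminal value at t=4: TV = D_5/(r−g) = 14.4866/(0.1135−0.038) = 191.8759
P₀ = 10.2601/(1+0.1135)^1 + 11.3682/(1+0.1135)^2 + 12.5959/(1+0.1135)^3 + 13.9563/(1+0.1135)^4 + 191.8759/(1+0.1135)^4 = 161.3978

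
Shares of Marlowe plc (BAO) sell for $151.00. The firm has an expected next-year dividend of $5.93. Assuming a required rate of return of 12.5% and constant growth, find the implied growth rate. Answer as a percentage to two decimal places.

8.57%

From P₀ = D₁/(r − g), the implied growth is g = r − D₁/P₀.
g = 0.125 − 5.93/151.00 = 0.125 − 0.03927 = 0.08573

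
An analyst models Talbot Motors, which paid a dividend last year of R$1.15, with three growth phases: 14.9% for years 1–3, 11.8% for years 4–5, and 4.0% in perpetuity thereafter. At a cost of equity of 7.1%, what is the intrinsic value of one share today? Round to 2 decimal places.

Three-stage DDM. Project D₁…D_5; terminal Gordon value at t=5 with g = 0.04; discount at r = 0.071.
D_1 = 1.3214
D_2 = 1.5182
D_3 = 1.7444
D_4 = 1.9503
D_5 = 2.1804
TV_5 = 2.2676/(0.071−0.04) = 73.1498
P₀ = Σ Dₜ/(1+r)ᵗ + TV_5/(1+r)^5 = 58.9188

R$58.92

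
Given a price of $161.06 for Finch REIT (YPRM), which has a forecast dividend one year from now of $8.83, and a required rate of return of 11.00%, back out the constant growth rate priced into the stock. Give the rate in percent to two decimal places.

From P₀ = D₁/(r − g), the implied growth is g = r − D₁/P₀.
g = 0.11 − 8.83/161.06 = 0.11 − 0.05482 = 0.05518

5.52%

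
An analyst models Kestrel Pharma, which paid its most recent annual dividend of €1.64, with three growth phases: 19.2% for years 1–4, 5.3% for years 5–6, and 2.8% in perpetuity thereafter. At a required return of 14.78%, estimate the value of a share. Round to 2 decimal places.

€24.35

Three-stage DDM. Project D₁…D_6; terminal Gordon value at t=6 with g = 0.028; discount at r = 0.1478.
D_1 = 1.9549
D_2 = 2.3302
D_3 = 2.7776
D_4 = 3.3109
D_5 = 3.4864
D_6 = 3.6712
TV_6 = 3.7740/(0.1478−0.028) = 31.5023
P₀ = Σ Dₜ/(1+r)ᵗ + TV_6/(1+r)^6 = 24.3485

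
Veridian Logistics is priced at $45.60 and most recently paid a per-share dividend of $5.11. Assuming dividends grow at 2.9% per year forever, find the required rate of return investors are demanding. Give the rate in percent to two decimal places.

14.43%

Rearranging the constant-growth DDM: r = D₁/P₀ + g.
D₁ = 5.11 × (1 + 0.029) = 5.2582.
r = 5.2582 / 45.60 + 0.029 = 0.11531 + 0.029 = 0.14431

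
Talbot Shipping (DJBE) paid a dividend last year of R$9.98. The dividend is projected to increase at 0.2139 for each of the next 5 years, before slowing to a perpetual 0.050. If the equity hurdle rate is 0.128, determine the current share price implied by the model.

R$256.43

Two-stage DDM. Project D₁…D_5 at 0.2139, terminal growth 0.05, discount at r = 0.128.
D_1 = 12.1147
D_2 = 14.7061
D_3 = 17.8517
D_4 = 21.6702
D_5 = 26.3054
Terminal value at t=5: TV = D_6/(r−g) = 27.6207/(0.128−0.05) = 354.1113
P₀ = 12.1147/(1+0.128)^1 + 14.7061/(1+0.128)^2 + 17.8517/(1+0.128)^3 + 21.6702/(1+0.128)^4 + 26.3054/(1+0.128)^5 + 354.1113/(1+0.128)^5 = 256.4331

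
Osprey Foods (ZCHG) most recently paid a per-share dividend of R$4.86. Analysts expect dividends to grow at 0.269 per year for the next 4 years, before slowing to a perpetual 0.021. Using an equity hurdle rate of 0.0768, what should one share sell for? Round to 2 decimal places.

R$201.33

Two-stage DDM. Project D₁…D_4 at 0.269, terminal growth 0.021, discount at r = 0.0768.
D_1 = 6.1673
D_2 = 7.8264
D_3 = 9.9316
D_4 = 12.6033
Terminal value at t=4: TV = D_5/(r−g) = 12.8679/(0.0768−0.021) = 230.6080
P₀ = 6.1673/(1+0.0768)^1 + 7.8264/(1+0.0768)^2 + 9.9316/(1+0.0768)^3 + 12.6033/(1+0.0768)^4 + 230.6080/(1+0.0768)^4 = 201.3338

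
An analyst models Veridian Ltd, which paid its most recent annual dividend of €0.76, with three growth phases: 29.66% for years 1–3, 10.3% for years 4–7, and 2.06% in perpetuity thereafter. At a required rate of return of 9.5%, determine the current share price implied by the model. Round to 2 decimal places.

€26.19

Three-stage DDM. Project D₁…D_7; terminal Gordon value at t=7 with g = 0.0206; discount at r = 0.095.
D_1 = 0.9854
D_2 = 1.2777
D_3 = 1.6567
D_4 = 1.8273
D_5 = 2.0155
D_6 = 2.2231
D_7 = 2.4521
TV_7 = 2.5026/(0.095−0.0206) = 33.6369
P₀ = Σ Dₜ/(1+r)ᵗ + TV_7/(1+r)^7 = 26.1878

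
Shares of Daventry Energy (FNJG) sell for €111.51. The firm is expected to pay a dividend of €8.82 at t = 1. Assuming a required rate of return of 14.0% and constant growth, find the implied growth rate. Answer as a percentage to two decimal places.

6.09%

From P₀ = D₁/(r − g), the implied growth is g = r − D₁/P₀.
g = 0.14 − 8.82/111.51 = 0.14 − 0.07910 = 0.06090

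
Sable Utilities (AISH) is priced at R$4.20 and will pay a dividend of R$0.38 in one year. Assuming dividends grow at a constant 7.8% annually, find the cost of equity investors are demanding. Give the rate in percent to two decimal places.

Rearranging the constant-growth DDM: r = D₁/P₀ + g.
r = 0.3800 / 4.20 + 0.078 = 0.09048 + 0.078 = 0.16848

16.85%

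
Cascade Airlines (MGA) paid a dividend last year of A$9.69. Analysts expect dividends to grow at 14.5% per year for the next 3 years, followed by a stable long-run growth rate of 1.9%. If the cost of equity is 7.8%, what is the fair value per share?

Two-stage DDM. Project D₁…D_3 at 0.145, terminal growth 0.019, discount at r = 0.078.
D_1 = 11.0950
D_2 = 12.7038
D_3 = 14.5459
Terminal value at t=3: TV = D_4/(r−g) = 14.8223/(0.078−0.019) = 251.2247
P₀ = 11.0950/(1+0.078)^1 + 12.7038/(1+0.078)^2 + 14.5459/(1+0.078)^3 + 251.2247/(1+0.078)^3 = 233.3779

A$233.38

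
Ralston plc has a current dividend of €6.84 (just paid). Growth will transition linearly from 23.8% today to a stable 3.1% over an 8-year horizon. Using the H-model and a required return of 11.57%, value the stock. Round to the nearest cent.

€150.12

H-model: P₀ = D₀[(1+g_L) + H(g_S−g_L)]/(r−g_L), with H = 8/2 = 4.
P₀ = 6.84 × [(1+0.031) + 4×(0.238−0.031)] / (0.1157−0.031)
   = 6.84 × 1.8590 / 0.0847 = 150.1247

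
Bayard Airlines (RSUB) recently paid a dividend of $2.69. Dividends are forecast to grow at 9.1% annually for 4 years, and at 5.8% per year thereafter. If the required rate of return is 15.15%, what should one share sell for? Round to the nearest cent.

$33.95

Two-stage DDM. Project D₁…D_4 at 0.091, terminal growth 0.058, discount at r = 0.1515.
D_1 = 2.9348
D_2 = 3.2019
D_3 = 3.4932
D_4 = 3.8111
Terminal value at t=4: TV = D_5/(r−g) = 4.0322/(0.1515−0.058) = 43.1246
P₀ = 2.9348/(1+0.1515)^1 + 3.2019/(1+0.1515)^2 + 3.4932/(1+0.1515)^3 + 3.8111/(1+0.1515)^4 + 43.1246/(1+0.1515)^4 = 33.9474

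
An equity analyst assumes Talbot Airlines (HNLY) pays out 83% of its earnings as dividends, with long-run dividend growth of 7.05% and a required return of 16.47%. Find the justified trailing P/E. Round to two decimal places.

Justified trailing P/E = b(1+g)/(r−g) = 0.83×(1+0.0705)/(0.1647−0.0705) = 9.4322

9.43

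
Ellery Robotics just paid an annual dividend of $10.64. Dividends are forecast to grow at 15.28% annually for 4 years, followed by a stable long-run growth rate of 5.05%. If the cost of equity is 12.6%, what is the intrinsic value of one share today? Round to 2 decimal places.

$207.80

Two-stage DDM. Project D₁…D_4 at 0.1528, terminal growth 0.0505, discount at r = 0.126.
D_1 = 12.2658
D_2 = 14.1400
D_3 = 16.3006
D_4 = 18.7913
Terminal value at t=4: TV = D_5/(r−g) = 19.7403/(0.126−0.0505) = 261.4608
P₀ = 12.2658/(1+0.126)^1 + 14.1400/(1+0.126)^2 + 16.3006/(1+0.126)^3 + 18.7913/(1+0.126)^4 + 261.4608/(1+0.126)^4 = 207.8030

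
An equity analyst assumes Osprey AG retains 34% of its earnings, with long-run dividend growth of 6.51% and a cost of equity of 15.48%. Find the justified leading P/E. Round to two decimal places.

Payout ratio b = 1 − 0.34 = 0.66.
Justified leading P/E = b/(r−g) = 0.66/(0.1548−0.0651) = 7.3579

7.36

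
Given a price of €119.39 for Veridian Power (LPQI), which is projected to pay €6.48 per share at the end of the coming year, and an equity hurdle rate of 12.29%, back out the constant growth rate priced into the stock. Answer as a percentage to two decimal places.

6.86%

From P₀ = D₁/(r − g), the implied growth is g = r − D₁/P₀.
g = 0.1229 − 6.48/119.39 = 0.1229 − 0.05428 = 0.06862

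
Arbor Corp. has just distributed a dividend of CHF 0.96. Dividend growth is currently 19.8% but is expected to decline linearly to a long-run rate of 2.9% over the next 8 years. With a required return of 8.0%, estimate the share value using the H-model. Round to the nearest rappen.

H-model: P₀ = D₀[(1+g_L) + H(g_S−g_L)]/(r−g_L), with H = 8/2 = 4.
P₀ = 0.96 × [(1+0.029) + 4×(0.198−0.029)] / (0.08−0.029)
   = 0.96 × 1.7050 / 0.051 = 32.0941

CHF 32.09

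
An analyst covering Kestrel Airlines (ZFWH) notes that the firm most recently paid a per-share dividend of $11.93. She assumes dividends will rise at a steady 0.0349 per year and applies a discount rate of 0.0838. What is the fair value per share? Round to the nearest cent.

$252.48

Gordon growth model: P₀ = D₁/(r − g). D₁ = 11.93 × (1 + 0.0349) = 12.3464.
P₀ = 12.3464 / (0.0838 − 0.0349) = 12.3464 / 0.0489 = 252.4817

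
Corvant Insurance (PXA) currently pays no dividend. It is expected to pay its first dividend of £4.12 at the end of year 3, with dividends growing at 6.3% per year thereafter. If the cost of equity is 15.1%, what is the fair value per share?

Deferred-dividend DDM. At t=2 the remaining stream is a growing perpetuity with first payment D_3 = 4.12.
V_2 = D_3/(r−g) = 4.12/(0.151−0.063) = 46.8182
P₀ = V_2/(1+r)^2 = 46.8182/(1+0.151)^2 = 35.3398

£35.34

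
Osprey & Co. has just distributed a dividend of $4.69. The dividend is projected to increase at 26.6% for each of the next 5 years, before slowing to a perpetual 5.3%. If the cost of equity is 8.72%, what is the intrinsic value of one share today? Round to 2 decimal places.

$347.06

Two-stage DDM. Project D₁…D_5 at 0.266, terminal growth 0.053, discount at r = 0.0872.
D_1 = 5.9375
D_2 = 7.5169
D_3 = 9.5164
D_4 = 12.0478
D_5 = 15.2525
Terminal value at t=5: TV = D_6/(r−g) = 16.0609/(0.0872−0.053) = 469.6168
P₀ = 5.9375/(1+0.0872)^1 + 7.5169/(1+0.0872)^2 + 9.5164/(1+0.0872)^3 + 12.0478/(1+0.0872)^4 + 15.2525/(1+0.0872)^5 + 469.6168/(1+0.0872)^5 = 347.0601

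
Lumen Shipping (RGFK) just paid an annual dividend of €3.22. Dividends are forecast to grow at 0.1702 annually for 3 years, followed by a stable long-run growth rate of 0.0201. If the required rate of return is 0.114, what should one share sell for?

Two-stage DDM. Project D₁…D_3 at 0.1702, terminal growth 0.0201, discount at r = 0.114.
D_1 = 3.7680
D_2 = 4.4094
D_3 = 5.1598
Terminal value at t=3: TV = D_4/(r−g) = 5.2636/(0.114−0.0201) = 56.0549
P₀ = 3.7680/(1+0.114)^1 + 4.4094/(1+0.114)^2 + 5.1598/(1+0.114)^3 + 56.0549/(1+0.114)^3 = 51.2148

€51.21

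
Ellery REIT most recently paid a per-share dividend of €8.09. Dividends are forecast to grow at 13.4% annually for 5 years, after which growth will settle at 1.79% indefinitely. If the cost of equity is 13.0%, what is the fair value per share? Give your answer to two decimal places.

€115.65

Two-stage DDM. Project D₁…D_5 at 0.134, terminal growth 0.0179, discount at r = 0.13.
D_1 = 9.1741
D_2 = 10.4034
D_3 = 11.7974
D_4 = 13.3783
D_5 = 15.1710
Terminal value at t=5: TV = D_6/(r−g) = 15.4425/(0.13−0.0179) = 137.7569
P₀ = 9.1741/(1+0.13)^1 + 10.4034/(1+0.13)^2 + 11.7974/(1+0.13)^3 + 13.3783/(1+0.13)^4 + 15.1710/(1+0.13)^5 + 137.7569/(1+0.13)^5 = 115.6505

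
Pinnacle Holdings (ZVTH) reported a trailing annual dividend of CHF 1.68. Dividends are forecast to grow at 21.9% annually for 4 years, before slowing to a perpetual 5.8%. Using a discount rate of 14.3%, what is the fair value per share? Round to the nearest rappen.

Two-stage DDM. Project D₁…D_4 at 0.219, terminal growth 0.058, discount at r = 0.143.
D_1 = 2.0479
D_2 = 2.4964
D_3 = 3.0431
D_4 = 3.7096
Terminal value at t=4: TV = D_5/(r−g) = 3.9247/(0.143−0.058) = 46.1733
P₀ = 2.0479/(1+0.143)^1 + 2.4964/(1+0.143)^2 + 3.0431/(1+0.143)^3 + 3.7096/(1+0.143)^4 + 46.1733/(1+0.143)^4 = 34.9662

CHF 34.97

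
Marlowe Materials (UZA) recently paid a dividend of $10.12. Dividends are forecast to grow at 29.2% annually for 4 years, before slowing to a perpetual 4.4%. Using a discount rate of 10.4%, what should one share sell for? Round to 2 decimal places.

$391.20

Two-stage DDM. Project D₁…D_4 at 0.292, terminal growth 0.044, discount at r = 0.104.
D_1 = 13.0750
D_2 = 16.8930
D_3 = 21.8257
D_4 = 28.1988
Terminal value at t=4: TV = D_5/(r−g) = 29.4395/(0.104−0.044) = 490.6591
P₀ = 13.0750/(1+0.104)^1 + 16.8930/(1+0.104)^2 + 21.8257/(1+0.104)^3 + 28.1988/(1+0.104)^4 + 490.6591/(1+0.104)^4 = 391.2025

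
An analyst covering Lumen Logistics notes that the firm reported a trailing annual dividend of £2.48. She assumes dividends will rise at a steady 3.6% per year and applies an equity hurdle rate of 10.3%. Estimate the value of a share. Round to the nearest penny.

£38.35

Gordon growth model: P₀ = D₁/(r − g). D₁ = 2.48 × (1 + 0.036) = 2.5693.
P₀ = 2.5693 / (0.103 − 0.036) = 2.5693 / 0.067 = 38.3475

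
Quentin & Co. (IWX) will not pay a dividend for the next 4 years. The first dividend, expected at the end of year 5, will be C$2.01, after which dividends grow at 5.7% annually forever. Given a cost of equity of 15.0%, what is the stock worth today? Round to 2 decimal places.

Deferred-dividend DDM. At t=4 the remaining stream is a growing perpetuity with first payment D_5 = 2.01.
V_4 = D_5/(r−g) = 2.01/(0.15−0.057) = 21.6129
P₀ = V_4/(1+r)^4 = 21.6129/(1+0.15)^4 = 12.3572

C$12.36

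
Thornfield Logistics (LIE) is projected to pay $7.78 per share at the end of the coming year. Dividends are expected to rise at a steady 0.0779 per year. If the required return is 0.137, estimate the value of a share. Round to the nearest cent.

$131.64

Gordon growth model: P₀ = D₁/(r − g), with D₁ = 7.78 given directly.
P₀ = 7.7800 / (0.137 − 0.0779) = 7.7800 / 0.0591 = 131.6413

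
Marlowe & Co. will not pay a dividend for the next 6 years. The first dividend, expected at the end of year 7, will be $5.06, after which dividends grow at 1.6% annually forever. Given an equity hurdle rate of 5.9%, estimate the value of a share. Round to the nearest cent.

$83.43

Deferred-dividend DDM. At t=6 the remaining stream is a growing perpetuity with first payment D_7 = 5.06.
V_6 = D_7/(r−g) = 5.06/(0.059−0.016) = 117.6744
P₀ = V_6/(1+r)^6 = 117.6744/(1+0.059)^6 = 83.4269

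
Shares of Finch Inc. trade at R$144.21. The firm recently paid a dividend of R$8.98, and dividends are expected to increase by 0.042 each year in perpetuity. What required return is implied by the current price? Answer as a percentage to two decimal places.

Rearranging the constant-growth DDM: r = D₁/P₀ + g.
D₁ = 8.98 × (1 + 0.042) = 9.3572.
r = 9.3572 / 144.21 + 0.042 = 0.06489 + 0.042 = 0.10689

10.69%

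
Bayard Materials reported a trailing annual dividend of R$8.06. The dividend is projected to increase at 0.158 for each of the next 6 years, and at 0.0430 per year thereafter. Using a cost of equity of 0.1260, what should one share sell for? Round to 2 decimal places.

Two-stage DDM. Project D₁…D_6 at 0.158, terminal growth 0.043, discount at r = 0.126.
D_1 = 9.3335
D_2 = 10.8082
D_3 = 12.5159
D_4 = 14.4934
D_5 = 16.7833
D_6 = 19.4351
Terminal value at t=6: TV = D_7/(r−g) = 20.2708/(0.126−0.043) = 244.2264
P₀ = 9.3335/(1+0.126)^1 + 10.8082/(1+0.126)^2 + 12.5159/(1+0.126)^3 + 14.4934/(1+0.126)^4 + 16.7833/(1+0.126)^5 + 19.4351/(1+0.126)^6 + 244.2264/(1+0.126)^6 = 173.2337

R$173.23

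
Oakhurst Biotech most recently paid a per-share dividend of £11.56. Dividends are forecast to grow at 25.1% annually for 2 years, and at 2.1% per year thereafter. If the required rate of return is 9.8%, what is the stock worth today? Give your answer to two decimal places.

£227.15

Two-stage DDM. Project D₁…D_2 at 0.251, terminal growth 0.021, discount at r = 0.098.
D_1 = 14.4616
D_2 = 18.0914
Terminal value at t=2: TV = D_3/(r−g) = 18.4713/(0.098−0.021) = 239.8874
P₀ = 14.4616/(1+0.098)^1 + 18.0914/(1+0.098)^2 + 239.8874/(1+0.098)^2 = 227.1539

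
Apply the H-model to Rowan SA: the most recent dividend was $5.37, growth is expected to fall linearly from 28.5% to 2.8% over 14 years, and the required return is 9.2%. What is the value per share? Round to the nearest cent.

H-model: P₀ = D₀[(1+g_L) + H(g_S−g_L)]/(r−g_L), with H = 14/2 = 7.
P₀ = 5.37 × [(1+0.028) + 7×(0.285−0.028)] / (0.092−0.028)
   = 5.37 × 2.8270 / 0.064 = 237.2030

$237.20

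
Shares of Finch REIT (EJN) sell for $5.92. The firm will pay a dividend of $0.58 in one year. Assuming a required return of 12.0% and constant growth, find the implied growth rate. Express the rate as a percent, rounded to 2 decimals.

From P₀ = D₁/(r − g), the implied growth is g = r − D₁/P₀.
g = 0.12 − 0.58/5.92 = 0.12 − 0.09797 = 0.02203

2.20%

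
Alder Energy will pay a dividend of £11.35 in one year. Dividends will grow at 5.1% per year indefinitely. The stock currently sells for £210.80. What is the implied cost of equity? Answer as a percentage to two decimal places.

Rearranging the constant-growth DDM: r = D₁/P₀ + g.
r = 11.3500 / 210.80 + 0.051 = 0.05384 + 0.051 = 0.10484

10.48%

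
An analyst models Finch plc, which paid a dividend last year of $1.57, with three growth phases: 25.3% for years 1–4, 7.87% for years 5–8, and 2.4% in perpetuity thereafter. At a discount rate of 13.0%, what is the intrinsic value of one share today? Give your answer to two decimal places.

Three-stage DDM. Project D₁…D_8; terminal Gordon value at t=8 with g = 0.024; discount at r = 0.13.
D_1 = 1.9672
D_2 = 2.4649
D_3 = 3.0885
D_4 = 3.8699
D_5 = 4.1745
D_6 = 4.5030
D_7 = 4.8574
D_8 = 5.2397
TV_8 = 5.3655/(0.13−0.024) = 50.6175
P₀ = Σ Dₜ/(1+r)ᵗ + TV_8/(1+r)^8 = 35.6899

$35.69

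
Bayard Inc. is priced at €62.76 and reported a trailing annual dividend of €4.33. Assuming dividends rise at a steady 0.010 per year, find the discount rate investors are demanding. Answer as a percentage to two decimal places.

7.97%

Rearranging the constant-growth DDM: r = D₁/P₀ + g.
D₁ = 4.33 × (1 + 0.01) = 4.3733.
r = 4.3733 / 62.76 + 0.01 = 0.06968 + 0.01 = 0.07968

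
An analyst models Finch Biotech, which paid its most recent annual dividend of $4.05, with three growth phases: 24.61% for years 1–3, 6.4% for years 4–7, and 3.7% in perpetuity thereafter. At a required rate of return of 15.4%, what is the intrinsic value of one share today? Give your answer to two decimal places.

$63.57

Three-stage DDM. Project D₁…D_7; terminal Gordon value at t=7 with g = 0.037; discount at r = 0.154.
D_1 = 5.0467
D_2 = 6.2887
D_3 = 7.8363
D_4 = 8.3379
D_5 = 8.8715
D_6 = 9.4393
D_7 = 10.0434
TV_7 = 10.4150/(0.154−0.037) = 89.0170
P₀ = Σ Dₜ/(1+r)ᵗ + TV_7/(1+r)^7 = 63.5738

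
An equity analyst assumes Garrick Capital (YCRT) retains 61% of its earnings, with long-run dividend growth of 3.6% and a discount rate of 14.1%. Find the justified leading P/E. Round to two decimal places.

3.71

Payout ratio b = 1 − 0.61 = 0.39.
Justified leading P/E = b/(r−g) = 0.39/(0.141−0.036) = 3.7143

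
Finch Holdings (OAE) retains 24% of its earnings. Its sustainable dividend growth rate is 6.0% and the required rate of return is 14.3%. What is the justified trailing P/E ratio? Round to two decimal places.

Payout ratio b = 1 − 0.24 = 0.76.
Justified trailing P/E = b(1+g)/(r−g) = 0.76×(1+0.06)/(0.143−0.06) = 9.7060

9.71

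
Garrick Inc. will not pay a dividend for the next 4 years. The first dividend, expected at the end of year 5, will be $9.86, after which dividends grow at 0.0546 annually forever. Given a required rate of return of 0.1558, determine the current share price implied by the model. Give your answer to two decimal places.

Deferred-dividend DDM. At t=4 the remaining stream is a growing perpetuity with first payment D_5 = 9.86.
V_4 = D_5/(r−g) = 9.86/(0.1558−0.0546) = 97.4308
P₀ = V_4/(1+r)^4 = 97.4308/(1+0.1558)^4 = 54.5966

$54.60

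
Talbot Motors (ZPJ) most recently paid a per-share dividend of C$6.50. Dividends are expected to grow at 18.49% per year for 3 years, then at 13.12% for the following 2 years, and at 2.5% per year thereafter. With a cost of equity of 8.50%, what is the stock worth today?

Three-stage DDM. Project D₁…D_5; terminal Gordon value at t=5 with g = 0.025; discount at r = 0.085.
D_1 = 7.7019
D_2 = 9.1259
D_3 = 10.8133
D_4 = 12.2320
D_5 = 13.8369
TV_5 = 14.1828/(0.085−0.025) = 236.3795
P₀ = Σ Dₜ/(1+r)ᵗ + TV_5/(1+r)^5 = 198.5479

C$198.55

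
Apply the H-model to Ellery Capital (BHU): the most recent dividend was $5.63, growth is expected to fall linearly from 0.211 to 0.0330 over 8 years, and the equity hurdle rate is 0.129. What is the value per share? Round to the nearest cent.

H-model: P₀ = D₀[(1+g_L) + H(g_S−g_L)]/(r−g_L), with H = 8/2 = 4.
P₀ = 5.63 × [(1+0.033) + 4×(0.211−0.033)] / (0.129−0.033)
   = 5.63 × 1.7450 / 0.096 = 102.3370

$102.34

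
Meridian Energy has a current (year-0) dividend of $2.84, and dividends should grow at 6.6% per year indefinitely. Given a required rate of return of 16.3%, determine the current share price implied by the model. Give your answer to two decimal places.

Gordon growth model: P₀ = D₁/(r − g). D₁ = 2.84 × (1 + 0.066) = 3.0274.
P₀ = 3.0274 / (0.163 − 0.066) = 3.0274 / 0.097 = 31.2107

$31.21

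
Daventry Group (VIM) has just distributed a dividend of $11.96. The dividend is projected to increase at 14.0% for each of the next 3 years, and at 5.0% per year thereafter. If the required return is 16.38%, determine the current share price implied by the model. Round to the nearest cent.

$138.15

Two-stage DDM. Project D₁…D_3 at 0.14, terminal growth 0.05, discount at r = 0.1638.
D_1 = 13.6344
D_2 = 15.5432
D_3 = 17.7193
Terminal value at t=3: TV = D_4/(r−g) = 18.6052/(0.1638−0.05) = 163.4906
P₀ = 13.6344/(1+0.1638)^1 + 15.5432/(1+0.1638)^2 + 17.7193/(1+0.1638)^3 + 163.4906/(1+0.1638)^3 = 138.1512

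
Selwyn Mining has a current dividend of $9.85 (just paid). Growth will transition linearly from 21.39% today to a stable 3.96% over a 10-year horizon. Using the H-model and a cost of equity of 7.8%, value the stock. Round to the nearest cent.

$490.22

H-model: P₀ = D₀[(1+g_L) + H(g_S−g_L)]/(r−g_L), with H = 10/2 = 5.
P₀ = 9.85 × [(1+0.0396) + 5×(0.2139−0.0396)] / (0.078−0.0396)
   = 9.85 × 1.9111 / 0.0384 = 490.2171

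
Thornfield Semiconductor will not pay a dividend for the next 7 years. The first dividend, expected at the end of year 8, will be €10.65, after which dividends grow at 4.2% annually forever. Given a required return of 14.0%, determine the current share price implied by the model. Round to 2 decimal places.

€43.43

Deferred-dividend DDM. At t=7 the remaining stream is a growing perpetuity with first payment D_8 = 10.65.
V_7 = D_8/(r−g) = 10.65/(0.14−0.042) = 108.6735
P₀ = V_7/(1+r)^7 = 108.6735/(1+0.14)^7 = 43.4300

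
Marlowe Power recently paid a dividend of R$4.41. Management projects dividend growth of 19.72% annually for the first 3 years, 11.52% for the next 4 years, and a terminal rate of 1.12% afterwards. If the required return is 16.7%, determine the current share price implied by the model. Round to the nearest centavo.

Three-stage DDM. Project D₁…D_7; terminal Gordon value at t=7 with g = 0.0112; discount at r = 0.167.
D_1 = 5.2797
D_2 = 6.3208
D_3 = 7.5673
D_4 = 8.4390
D_5 = 9.4112
D_6 = 10.4954
D_7 = 11.7044
TV_7 = 11.8355/(0.167−0.0112) = 75.9660
P₀ = Σ Dₜ/(1+r)ᵗ + TV_7/(1+r)^7 = 56.7207

R$56.72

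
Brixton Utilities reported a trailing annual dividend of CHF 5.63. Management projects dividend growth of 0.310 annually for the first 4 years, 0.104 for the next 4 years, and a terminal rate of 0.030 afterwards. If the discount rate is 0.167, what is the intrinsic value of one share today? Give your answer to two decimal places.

Three-stage DDM. Project D₁…D_8; terminal Gordon value at t=8 with g = 0.03; discount at r = 0.167.
D_1 = 7.3753
D_2 = 9.6616
D_3 = 12.6568
D_4 = 16.5803
D_5 = 18.3047
D_6 = 20.2084
D_7 = 22.3101
D_8 = 24.6303
TV_8 = 25.3692/(0.167−0.03) = 185.1768
P₀ = Σ Dₜ/(1+r)ᵗ + TV_8/(1+r)^8 = 115.3320

CHF 115.33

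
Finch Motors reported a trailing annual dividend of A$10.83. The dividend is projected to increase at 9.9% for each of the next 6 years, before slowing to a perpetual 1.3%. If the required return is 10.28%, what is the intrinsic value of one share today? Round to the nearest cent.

Two-stage DDM. Project D₁…D_6 at 0.099, terminal growth 0.013, discount at r = 0.1028.
D_1 = 11.9022
D_2 = 13.0805
D_3 = 14.3755
D_4 = 15.7986
D_5 = 17.3627
D_6 = 19.0816
Terminal value at t=6: TV = D_7/(r−g) = 19.3297/(0.1028−0.013) = 215.2523
P₀ = 11.9022/(1+0.1028)^1 + 13.0805/(1+0.1028)^2 + 14.3755/(1+0.1028)^3 + 15.7986/(1+0.1028)^4 + 17.3627/(1+0.1028)^5 + 19.0816/(1+0.1028)^6 + 215.2523/(1+0.1028)^6 = 183.8658

A$183.87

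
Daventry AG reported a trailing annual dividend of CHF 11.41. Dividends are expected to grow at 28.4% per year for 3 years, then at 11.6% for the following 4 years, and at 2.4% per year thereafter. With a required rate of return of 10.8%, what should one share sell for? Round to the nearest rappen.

Three-stage DDM. Project D₁…D_7; terminal Gordon value at t=7 with g = 0.024; discount at r = 0.108.
D_1 = 14.6504
D_2 = 18.8112
D_3 = 24.1535
D_4 = 26.9553
D_5 = 30.0822
D_6 = 33.5717
D_7 = 37.4660
TV_7 = 38.3652/(0.108−0.024) = 456.7286
P₀ = Σ Dₜ/(1+r)ᵗ + TV_7/(1+r)^7 = 341.4017

CHF 341.40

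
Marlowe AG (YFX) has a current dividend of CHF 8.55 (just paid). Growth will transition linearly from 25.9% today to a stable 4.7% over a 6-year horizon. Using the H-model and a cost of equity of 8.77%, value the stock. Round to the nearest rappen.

CHF 353.55

H-model: P₀ = D₀[(1+g_L) + H(g_S−g_L)]/(r−g_L), with H = 6/2 = 3.
P₀ = 8.55 × [(1+0.047) + 3×(0.259−0.047)] / (0.0877−0.047)
   = 8.55 × 1.6830 / 0.0407 = 353.5541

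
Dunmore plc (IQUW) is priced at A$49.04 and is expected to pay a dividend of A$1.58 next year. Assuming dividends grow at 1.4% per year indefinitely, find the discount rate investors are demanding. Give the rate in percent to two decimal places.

Rearranging the constant-growth DDM: r = D₁/P₀ + g.
r = 1.5800 / 49.04 + 0.014 = 0.03222 + 0.014 = 0.04622

4.62%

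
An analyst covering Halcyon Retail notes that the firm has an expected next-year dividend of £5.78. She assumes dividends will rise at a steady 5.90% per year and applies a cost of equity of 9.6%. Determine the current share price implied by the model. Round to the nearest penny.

£156.22

Gordon growth model: P₀ = D₁/(r − g), with D₁ = 5.78 given directly.
P₀ = 5.7800 / (0.096 − 0.059) = 5.7800 / 0.037 = 156.2162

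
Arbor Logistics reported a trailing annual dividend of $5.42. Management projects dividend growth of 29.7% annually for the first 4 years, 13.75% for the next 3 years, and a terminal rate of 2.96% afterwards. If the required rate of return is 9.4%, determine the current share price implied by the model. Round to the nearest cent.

$260.96

Three-stage DDM. Project D₁…D_7; terminal Gordon value at t=7 with g = 0.0296; discount at r = 0.094.
D_1 = 7.0297
D_2 = 9.1176
D_3 = 11.8255
D_4 = 15.3377
D_5 = 17.4466
D_6 = 19.8455
D_7 = 22.5743
TV_7 = 23.2425/(0.094−0.0296) = 360.9076
P₀ = Σ Dₜ/(1+r)ᵗ + TV_7/(1+r)^7 = 260.9595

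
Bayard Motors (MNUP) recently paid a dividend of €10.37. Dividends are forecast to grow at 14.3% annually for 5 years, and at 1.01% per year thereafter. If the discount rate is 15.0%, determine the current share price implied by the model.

Two-stage DDM. Project D₁…D_5 at 0.143, terminal growth 0.0101, discount at r = 0.15.
D_1 = 11.8529
D_2 = 13.5479
D_3 = 15.4852
D_4 = 17.6996
D_5 = 20.2307
Terminal value at t=5: TV = D_6/(r−g) = 20.4350/(0.15−0.0101) = 146.0685
P₀ = 11.8529/(1+0.15)^1 + 13.5479/(1+0.15)^2 + 15.4852/(1+0.15)^3 + 17.6996/(1+0.15)^4 + 20.2307/(1+0.15)^5 + 146.0685/(1+0.15)^5 = 123.5327

€123.53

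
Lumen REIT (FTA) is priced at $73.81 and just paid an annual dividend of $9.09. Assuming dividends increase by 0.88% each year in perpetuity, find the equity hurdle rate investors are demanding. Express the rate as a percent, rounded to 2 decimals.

13.30%

Rearranging the constant-growth DDM: r = D₁/P₀ + g.
D₁ = 9.09 × (1 + 0.0088) = 9.1700.
r = 9.1700 / 73.81 + 0.0088 = 0.12424 + 0.0088 = 0.13304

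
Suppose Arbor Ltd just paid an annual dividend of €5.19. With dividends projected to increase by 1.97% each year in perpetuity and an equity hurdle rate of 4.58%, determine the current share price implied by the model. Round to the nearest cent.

Gordon growth model: P₀ = D₁/(r − g). D₁ = 5.19 × (1 + 0.0197) = 5.2922.
P₀ = 5.2922 / (0.0458 − 0.0197) = 5.2922 / 0.0261 = 202.7679

€202.77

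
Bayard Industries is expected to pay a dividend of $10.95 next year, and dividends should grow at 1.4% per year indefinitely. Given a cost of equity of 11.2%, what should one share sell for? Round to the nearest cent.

$111.73

Gordon growth model: P₀ = D₁/(r − g), with D₁ = 10.95 given directly.
P₀ = 10.9500 / (0.112 − 0.014) = 10.9500 / 0.098 = 111.7347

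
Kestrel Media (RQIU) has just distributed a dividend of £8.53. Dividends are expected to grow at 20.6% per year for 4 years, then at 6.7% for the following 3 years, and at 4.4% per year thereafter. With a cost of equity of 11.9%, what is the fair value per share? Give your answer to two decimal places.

£211.59

Three-stage DDM. Project D₁…D_7; terminal Gordon value at t=7 with g = 0.044; discount at r = 0.119.
D_1 = 10.2872
D_2 = 12.4063
D_3 = 14.9620
D_4 = 18.0442
D_5 = 19.2532
D_6 = 20.5432
D_7 = 21.9195
TV_7 = 22.8840/(0.119−0.044) = 305.1201
P₀ = Σ Dₜ/(1+r)ᵗ + TV_7/(1+r)^7 = 211.5893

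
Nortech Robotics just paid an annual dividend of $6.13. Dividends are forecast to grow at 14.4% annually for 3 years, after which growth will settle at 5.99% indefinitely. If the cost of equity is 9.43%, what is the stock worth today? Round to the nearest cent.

Two-stage DDM. Project D₁…D_3 at 0.144, terminal growth 0.0599, discount at r = 0.0943.
D_1 = 7.0127
D_2 = 8.0226
D_3 = 9.1778
Terminal value at t=3: TV = D_4/(r−g) = 9.7275/(0.0943−0.0599) = 282.7776
P₀ = 7.0127/(1+0.0943)^1 + 8.0226/(1+0.0943)^2 + 9.1778/(1+0.0943)^3 + 282.7776/(1+0.0943)^3 = 235.9038

$235.90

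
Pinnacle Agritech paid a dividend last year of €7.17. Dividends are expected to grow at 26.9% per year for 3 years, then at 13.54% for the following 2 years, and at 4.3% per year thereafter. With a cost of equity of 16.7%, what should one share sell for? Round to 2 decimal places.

Three-stage DDM. Project D₁…D_5; terminal Gordon value at t=5 with g = 0.043; discount at r = 0.167.
D_1 = 9.0987
D_2 = 11.5463
D_3 = 14.6522
D_4 = 16.6362
D_5 = 18.8887
TV_5 = 19.7009/(0.167−0.043) = 158.8782
P₀ = Σ Dₜ/(1+r)ᵗ + TV_5/(1+r)^5 = 116.5925

€116.59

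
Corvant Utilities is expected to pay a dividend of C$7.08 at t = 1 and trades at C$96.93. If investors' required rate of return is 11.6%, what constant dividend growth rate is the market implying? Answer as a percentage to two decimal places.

From P₀ = D₁/(r − g), the implied growth is g = r − D₁/P₀.
g = 0.116 − 7.08/96.93 = 0.116 − 0.07304 = 0.04296

4.30%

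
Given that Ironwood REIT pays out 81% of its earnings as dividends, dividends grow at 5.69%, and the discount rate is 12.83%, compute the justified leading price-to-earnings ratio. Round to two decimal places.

11.34

Justified leading P/E = b/(r−g) = 0.81/(0.1283−0.0569) = 11.3445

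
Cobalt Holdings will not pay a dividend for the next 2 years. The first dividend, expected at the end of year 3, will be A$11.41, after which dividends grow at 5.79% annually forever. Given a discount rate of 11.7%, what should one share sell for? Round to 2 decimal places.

A$154.74

Deferred-dividend DDM. At t=2 the remaining stream is a growing perpetuity with first payment D_3 = 11.41.
V_2 = D_3/(r−g) = 11.41/(0.117−0.0579) = 193.0626
P₀ = V_2/(1+r)^2 = 193.0626/(1+0.117)^2 = 154.7362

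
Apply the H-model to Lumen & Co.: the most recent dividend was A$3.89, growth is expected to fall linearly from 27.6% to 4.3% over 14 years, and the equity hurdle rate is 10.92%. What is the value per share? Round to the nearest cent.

H-model: P₀ = D₀[(1+g_L) + H(g_S−g_L)]/(r−g_L), with H = 14/2 = 7.
P₀ = 3.89 × [(1+0.043) + 7×(0.276−0.043)] / (0.1092−0.043)
   = 3.89 × 2.6740 / 0.0662 = 157.1278

A$157.13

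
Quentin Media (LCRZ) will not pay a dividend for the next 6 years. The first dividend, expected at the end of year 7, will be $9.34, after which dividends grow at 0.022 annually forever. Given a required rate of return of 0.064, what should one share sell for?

Deferred-dividend DDM. At t=6 the remaining stream is a growing perpetuity with first payment D_7 = 9.34.
V_6 = D_7/(r−g) = 9.34/(0.064−0.022) = 222.3810
P₀ = V_6/(1+r)^6 = 222.3810/(1+0.064)^6 = 153.2667

$153.27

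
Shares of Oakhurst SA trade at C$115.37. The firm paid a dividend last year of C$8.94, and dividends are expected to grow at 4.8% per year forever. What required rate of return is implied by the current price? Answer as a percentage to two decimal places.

Rearranging the constant-growth DDM: r = D₁/P₀ + g.
D₁ = 8.94 × (1 + 0.048) = 9.3691.
r = 9.3691 / 115.37 + 0.048 = 0.08121 + 0.048 = 0.12921

12.92%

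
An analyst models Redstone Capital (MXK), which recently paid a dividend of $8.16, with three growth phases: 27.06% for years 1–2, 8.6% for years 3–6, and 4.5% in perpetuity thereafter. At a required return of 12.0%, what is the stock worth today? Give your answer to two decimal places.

Three-stage DDM. Project D₁…D_6; terminal Gordon value at t=6 with g = 0.045; discount at r = 0.12.
D_1 = 10.3681
D_2 = 13.1737
D_3 = 14.3066
D_4 = 15.5370
D_5 = 16.8732
D_6 = 18.3243
TV_6 = 19.1489/(0.12−0.045) = 255.3184
P₀ = Σ Dₜ/(1+r)ᵗ + TV_6/(1+r)^6 = 188.0267

$188.03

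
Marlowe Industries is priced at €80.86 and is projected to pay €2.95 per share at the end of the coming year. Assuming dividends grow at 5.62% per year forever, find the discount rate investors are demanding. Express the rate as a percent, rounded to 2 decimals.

Rearranging the constant-growth DDM: r = D₁/P₀ + g.
r = 2.9500 / 80.86 + 0.0562 = 0.03648 + 0.0562 = 0.09268

9.27%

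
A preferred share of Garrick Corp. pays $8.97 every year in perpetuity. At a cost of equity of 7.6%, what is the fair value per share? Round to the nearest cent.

$118.03

Zero-growth DDM (perpetuity): P₀ = D/r = 8.97 / 0.076 = 118.0263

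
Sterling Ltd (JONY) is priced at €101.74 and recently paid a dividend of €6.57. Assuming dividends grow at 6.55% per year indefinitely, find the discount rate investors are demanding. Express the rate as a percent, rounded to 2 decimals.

Rearranging the constant-growth DDM: r = D₁/P₀ + g.
D₁ = 6.57 × (1 + 0.0655) = 7.0003.
r = 7.0003 / 101.74 + 0.0655 = 0.06881 + 0.0655 = 0.13431

13.43%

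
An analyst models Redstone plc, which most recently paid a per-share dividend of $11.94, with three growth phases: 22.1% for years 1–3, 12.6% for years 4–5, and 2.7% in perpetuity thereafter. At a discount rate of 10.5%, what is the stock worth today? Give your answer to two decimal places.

$297.26

Three-stage DDM. Project D₁…D_5; terminal Gordon value at t=5 with g = 0.027; discount at r = 0.105.
D_1 = 14.5787
D_2 = 17.8006
D_3 = 21.7346
D_4 = 24.4731
D_5 = 27.5568
TV_5 = 28.3008/(0.105−0.027) = 362.8306
P₀ = Σ Dₜ/(1+r)ᵗ + TV_5/(1+r)^5 = 297.2608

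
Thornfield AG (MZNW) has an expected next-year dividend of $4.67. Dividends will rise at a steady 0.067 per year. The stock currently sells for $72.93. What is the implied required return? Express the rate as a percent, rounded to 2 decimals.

Rearranging the constant-growth DDM: r = D₁/P₀ + g.
r = 4.6700 / 72.93 + 0.067 = 0.06403 + 0.067 = 0.13103

13.10%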